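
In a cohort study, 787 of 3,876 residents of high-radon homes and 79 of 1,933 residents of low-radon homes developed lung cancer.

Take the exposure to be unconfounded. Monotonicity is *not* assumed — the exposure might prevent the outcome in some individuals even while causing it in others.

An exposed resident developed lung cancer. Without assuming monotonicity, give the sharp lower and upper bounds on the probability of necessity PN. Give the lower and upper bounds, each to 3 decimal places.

p₁ = P(outcome | exposed) = 787/3876 = 0.20304
p₀ = P(outcome | unexposed) = 79/1933 = 0.040869
Under exogeneity alone the bounds on PN are max{0,(p₁−p₀)/p₁} ≤ PN ≤ min{1,(1−p₀)/p₁}.
  lower = (p₁ − p₀)/p₁ = 0.16218 / 0.20304 ≈ 0.7987
  upper = min{1, (1 − p₀)/p₁} = 0.95913 / 0.20304 ≈ 4.7238 → capped at 1

0.799 ≤ PN ≤ 1.000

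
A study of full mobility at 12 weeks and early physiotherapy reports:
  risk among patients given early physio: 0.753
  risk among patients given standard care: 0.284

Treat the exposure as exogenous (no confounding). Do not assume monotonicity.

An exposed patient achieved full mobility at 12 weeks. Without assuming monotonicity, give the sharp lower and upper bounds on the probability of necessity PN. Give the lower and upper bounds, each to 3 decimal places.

Let p₁ = 0.753, p₀ = 0.284.
Under exogeneity alone the bounds on PN are max{0,(p₁−p₀)/p₁} ≤ PN ≤ min{1,(1−p₀)/p₁}.
  lower = (p₁ − p₀)/p₁ = 0.469 / 0.753 ≈ 0.6228
  upper = min{1, (1 − p₀)/p₁} = 0.716 / 0.753 ≈ 0.9509

0.623 ≤ PN ≤ 0.951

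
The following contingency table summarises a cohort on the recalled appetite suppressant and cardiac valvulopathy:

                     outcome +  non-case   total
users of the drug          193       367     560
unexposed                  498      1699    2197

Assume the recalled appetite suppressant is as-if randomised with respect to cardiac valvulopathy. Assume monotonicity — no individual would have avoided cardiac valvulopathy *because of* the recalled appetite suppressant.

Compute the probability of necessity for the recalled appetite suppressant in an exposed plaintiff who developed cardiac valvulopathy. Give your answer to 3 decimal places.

p₁ = P(outcome | exposed) = 193/560 = 0.34464
p₀ = P(outcome | unexposed) = 498/2197 = 0.22667
Under exogeneity and monotonicity, PN = (p₁ − p₀)/p₁.
PN = (0.34464 − 0.22667) / 0.34464 ≈ 0.3423

PN ≈ 0.342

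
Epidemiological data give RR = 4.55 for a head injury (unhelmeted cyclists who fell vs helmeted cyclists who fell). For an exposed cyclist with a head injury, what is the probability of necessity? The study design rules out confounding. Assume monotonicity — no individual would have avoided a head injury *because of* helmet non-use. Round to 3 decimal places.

Under exogeneity and monotonicity, PN = (RR − 1) / RR = 1 − 1/RR.
PN = (4.55 − 1) / 4.55 = 3.55 / 4.55 ≈ 0.7802

PN ≈ 0.780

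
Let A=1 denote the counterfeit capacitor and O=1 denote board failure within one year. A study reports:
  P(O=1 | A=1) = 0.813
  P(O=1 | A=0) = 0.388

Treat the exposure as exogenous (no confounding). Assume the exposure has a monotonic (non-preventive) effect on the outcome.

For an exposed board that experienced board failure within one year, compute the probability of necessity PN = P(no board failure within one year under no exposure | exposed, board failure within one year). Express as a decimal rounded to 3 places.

Let p₁ = 0.813, p₀ = 0.388.
Under exogeneity and monotonicity, PN = (p₁ − p₀) / p₁.
PN = (0.813 − 0.388) / 0.813 = 0.425 / 0.813 ≈ 0.5228

PN ≈ 0.523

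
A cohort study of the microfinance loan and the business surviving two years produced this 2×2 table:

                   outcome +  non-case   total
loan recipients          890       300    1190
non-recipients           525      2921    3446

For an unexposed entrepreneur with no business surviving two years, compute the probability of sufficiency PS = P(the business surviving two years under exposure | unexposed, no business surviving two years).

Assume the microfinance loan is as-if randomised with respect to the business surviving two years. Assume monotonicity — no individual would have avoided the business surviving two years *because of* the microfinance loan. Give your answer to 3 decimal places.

p₁ = P(outcome | exposed) = 890/1190 = 0.7479
p₀ = P(outcome | unexposed) = 525/3446 = 0.15235
Under exogeneity and monotonicity, PS = (p₁ − p₀)/(1 − p₀).
PS = (0.7479 − 0.15235) / 0.84765 ≈ 0.7026

PS ≈ 0.703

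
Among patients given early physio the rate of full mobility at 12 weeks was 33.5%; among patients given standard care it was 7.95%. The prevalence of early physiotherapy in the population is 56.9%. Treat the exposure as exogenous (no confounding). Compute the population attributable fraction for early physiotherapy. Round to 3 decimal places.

PAF ≈ 0.646

p₁ = 0.335, p₀ = 0.0795.
Overall risk P(Y=1) = π·p₁ + (1−π)·p₀ = 0.569×0.335 + 0.431×0.0795 = 0.22488.
Under exogeneity, PAF = [P(Y=1) − p₀] / P(Y=1).
PAF = (0.22488 − 0.0795) / 0.22488 ≈ 0.6465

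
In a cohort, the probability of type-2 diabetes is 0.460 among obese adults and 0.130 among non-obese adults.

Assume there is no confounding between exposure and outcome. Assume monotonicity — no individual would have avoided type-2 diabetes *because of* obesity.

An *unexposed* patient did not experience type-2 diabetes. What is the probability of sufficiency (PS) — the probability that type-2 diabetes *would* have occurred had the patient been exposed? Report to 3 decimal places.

Let p₁ = 0.46, p₀ = 0.13.
Under exogeneity and monotonicity, PS = (p₁ − p₀) / (1 − p₀).
PS = (0.46 − 0.13) / (1 − 0.13) = 0.33 / 0.87 ≈ 0.3793

PS ≈ 0.379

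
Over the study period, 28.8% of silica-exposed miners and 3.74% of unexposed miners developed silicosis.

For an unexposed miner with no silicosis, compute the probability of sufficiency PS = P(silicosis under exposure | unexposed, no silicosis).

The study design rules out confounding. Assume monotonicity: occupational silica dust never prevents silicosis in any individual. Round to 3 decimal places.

p₁ = 0.288, p₀ = 0.0374.
Under exogeneity and monotonicity, PS = (p₁ − p₀) / (1 − p₀).
PS = (0.288 − 0.0374) / (1 − 0.0374) = 0.2506 / 0.9626 ≈ 0.2603

PS ≈ 0.260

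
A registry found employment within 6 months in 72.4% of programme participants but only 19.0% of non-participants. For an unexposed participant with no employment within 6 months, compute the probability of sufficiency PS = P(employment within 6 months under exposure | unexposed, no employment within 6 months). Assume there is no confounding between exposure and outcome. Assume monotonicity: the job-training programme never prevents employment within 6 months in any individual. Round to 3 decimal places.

PS ≈ 0.659

p₁ = 0.724, p₀ = 0.19.
Under exogeneity and monotonicity, PS = (p₁ − p₀) / (1 − p₀).
PS = (0.724 − 0.19) / (1 − 0.19) = 0.534 / 0.81 ≈ 0.6593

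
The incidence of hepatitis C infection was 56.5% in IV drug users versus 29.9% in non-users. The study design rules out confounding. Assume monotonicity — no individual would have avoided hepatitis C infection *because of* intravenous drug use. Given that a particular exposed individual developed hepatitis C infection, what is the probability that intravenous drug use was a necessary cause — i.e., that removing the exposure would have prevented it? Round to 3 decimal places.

p₁ = 0.565, p₀ = 0.299.
Under exogeneity and monotonicity, PN = (p₁ − p₀) / p₁.
PN = (0.565 − 0.299) / 0.565 = 0.266 / 0.565 ≈ 0.4708

PN ≈ 0.471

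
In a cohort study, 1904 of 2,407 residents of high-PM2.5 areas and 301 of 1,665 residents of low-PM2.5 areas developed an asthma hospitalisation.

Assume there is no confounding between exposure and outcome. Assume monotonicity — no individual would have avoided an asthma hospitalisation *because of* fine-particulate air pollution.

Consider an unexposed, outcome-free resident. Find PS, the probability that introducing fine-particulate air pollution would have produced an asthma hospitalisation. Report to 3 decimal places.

PS ≈ 0.745

p₁ = P(outcome | exposed) = 1904/2407 = 0.79103
p₀ = P(outcome | unexposed) = 301/1665 = 0.18078
Under exogeneity and monotonicity, PS = (p₁ − p₀) / (1 − p₀).
PS = (0.79103 − 0.18078) / (1 − 0.18078) = 0.61025 / 0.81922 ≈ 0.7449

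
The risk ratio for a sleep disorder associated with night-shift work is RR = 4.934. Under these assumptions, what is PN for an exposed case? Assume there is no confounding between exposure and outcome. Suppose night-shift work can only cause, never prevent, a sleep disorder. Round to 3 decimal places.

Under exogeneity and monotonicity, PN = (RR − 1) / RR = 1 − 1/RR.
PN = (4.934 − 1) / 4.934 = 3.934 / 4.934 ≈ 0.7973

PN ≈ 0.797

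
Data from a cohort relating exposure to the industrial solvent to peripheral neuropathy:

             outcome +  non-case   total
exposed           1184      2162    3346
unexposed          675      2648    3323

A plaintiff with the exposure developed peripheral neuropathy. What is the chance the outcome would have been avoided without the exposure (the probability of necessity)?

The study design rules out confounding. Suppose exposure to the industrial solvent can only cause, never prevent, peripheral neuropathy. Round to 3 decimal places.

p₁ = P(outcome | exposed) = 1184/3346 = 0.35386
p₀ = P(outcome | unexposed) = 675/3323 = 0.20313
Under exogeneity and monotonicity, PN = (p₁ − p₀)/p₁.
PN = (0.35386 − 0.20313) / 0.35386 ≈ 0.4260

PN ≈ 0.426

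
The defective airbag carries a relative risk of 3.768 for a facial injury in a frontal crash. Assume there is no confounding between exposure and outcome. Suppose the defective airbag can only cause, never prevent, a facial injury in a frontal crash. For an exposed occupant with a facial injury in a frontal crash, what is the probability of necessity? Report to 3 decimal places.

Under exogeneity and monotonicity, PN = (RR − 1) / RR = 1 − 1/RR.
PN = (3.768 − 1) / 3.768 = 2.768 / 3.768 ≈ 0.7346

PN ≈ 0.735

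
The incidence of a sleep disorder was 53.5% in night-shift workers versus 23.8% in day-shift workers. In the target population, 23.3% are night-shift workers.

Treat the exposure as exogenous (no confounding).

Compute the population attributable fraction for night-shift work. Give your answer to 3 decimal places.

p₁ = 0.535, p₀ = 0.238.
Overall risk P(Y=1) = π·p₁ + (1−π)·p₀ = 0.233×0.535 + 0.767×0.238 = 0.3072.
Under exogeneity, PAF = [P(Y=1) − p₀] / P(Y=1).
PAF = (0.3072 − 0.238) / 0.3072 ≈ 0.2253

PAF ≈ 0.225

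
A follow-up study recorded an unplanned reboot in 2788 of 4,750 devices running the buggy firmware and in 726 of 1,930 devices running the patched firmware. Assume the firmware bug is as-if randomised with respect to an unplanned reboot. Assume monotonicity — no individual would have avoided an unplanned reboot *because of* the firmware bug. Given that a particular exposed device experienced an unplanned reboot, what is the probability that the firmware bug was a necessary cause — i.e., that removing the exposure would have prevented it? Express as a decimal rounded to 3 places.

PN ≈ 0.359

p₁ = P(outcome | exposed) = 2788/4750 = 0.58695
p₀ = P(outcome | unexposed) = 726/1930 = 0.37617
Under exogeneity and monotonicity, PN = (p₁ − p₀) / p₁.
PN = (0.58695 − 0.37617) / 0.58695 = 0.21078 / 0.58695 ≈ 0.3591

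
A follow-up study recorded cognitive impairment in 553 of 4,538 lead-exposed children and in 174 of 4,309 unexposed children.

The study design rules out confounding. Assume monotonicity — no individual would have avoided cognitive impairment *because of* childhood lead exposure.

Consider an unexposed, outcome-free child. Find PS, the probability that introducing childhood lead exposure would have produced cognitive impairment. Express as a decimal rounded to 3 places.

p₁ = P(outcome | exposed) = 553/4538 = 0.12186
p₀ = P(outcome | unexposed) = 174/4309 = 0.040381
Under exogeneity and monotonicity, PS = (p₁ − p₀) / (1 − p₀).
PS = (0.12186 − 0.040381) / (1 − 0.040381) = 0.081479 / 0.95962 ≈ 0.0849

PS ≈ 0.085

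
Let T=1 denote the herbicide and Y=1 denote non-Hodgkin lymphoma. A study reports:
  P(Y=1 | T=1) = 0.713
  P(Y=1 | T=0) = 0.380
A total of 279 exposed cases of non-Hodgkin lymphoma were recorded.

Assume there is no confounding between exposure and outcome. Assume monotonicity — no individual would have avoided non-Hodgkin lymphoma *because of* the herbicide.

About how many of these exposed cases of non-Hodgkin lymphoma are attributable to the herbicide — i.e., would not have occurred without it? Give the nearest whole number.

Let p₁ = 0.713, p₀ = 0.38.
PN = (p₁ − p₀)/p₁ = (0.713 − 0.38) / 0.713 ≈ 0.46704.
Attributable cases ≈ PN × (exposed cases) = 0.46704 × 279 ≈ 130.30.

about 130 cases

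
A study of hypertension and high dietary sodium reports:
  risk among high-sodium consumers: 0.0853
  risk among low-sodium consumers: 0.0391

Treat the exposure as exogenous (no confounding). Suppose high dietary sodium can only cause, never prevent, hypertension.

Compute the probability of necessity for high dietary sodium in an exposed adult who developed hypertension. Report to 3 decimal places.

PN ≈ 0.542

Let p₁ = 0.0853, p₀ = 0.0391.
Under exogeneity and monotonicity, PN = (p₁ − p₀) / p₁.
PN = (0.0853 − 0.0391) / 0.0853 = 0.0462 / 0.0853 ≈ 0.5416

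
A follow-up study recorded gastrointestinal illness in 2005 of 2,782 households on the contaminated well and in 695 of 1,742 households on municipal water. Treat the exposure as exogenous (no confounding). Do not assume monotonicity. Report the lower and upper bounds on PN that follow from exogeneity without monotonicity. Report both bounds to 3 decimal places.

p₁ = P(outcome | exposed) = 2005/2782 = 0.7207
p₀ = P(outcome | unexposed) = 695/1742 = 0.39897
Under exogeneity alone the bounds on PN are max{0,(p₁−p₀)/p₁} ≤ PN ≤ min{1,(1−p₀)/p₁}.
  lower = (p₁ − p₀)/p₁ = 0.32174 / 0.7207 ≈ 0.4464
  upper = min{1, (1 − p₀)/p₁} = 0.60103 / 0.7207 ≈ 0.8340

0.446 ≤ PN ≤ 0.834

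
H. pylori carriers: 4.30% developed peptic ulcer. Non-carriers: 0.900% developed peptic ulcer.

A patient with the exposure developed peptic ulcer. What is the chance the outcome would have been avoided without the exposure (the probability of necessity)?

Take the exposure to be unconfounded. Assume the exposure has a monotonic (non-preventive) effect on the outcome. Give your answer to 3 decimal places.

PN ≈ 0.791

p₁ = 0.043, p₀ = 0.009.
Under exogeneity and monotonicity, PN = (p₁ − p₀) / p₁.
PN = (0.043 − 0.009) / 0.043 = 0.034 / 0.043 ≈ 0.7907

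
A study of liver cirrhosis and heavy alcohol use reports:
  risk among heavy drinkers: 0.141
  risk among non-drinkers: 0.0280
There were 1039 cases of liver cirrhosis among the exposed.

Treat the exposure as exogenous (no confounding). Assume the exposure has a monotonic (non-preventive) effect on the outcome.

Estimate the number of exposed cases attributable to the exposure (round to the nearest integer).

about 833 cases

Let p₁ = 0.141, p₀ = 0.028.
PN = (p₁ − p₀)/p₁ = (0.141 − 0.028) / 0.141 ≈ 0.80142.
Attributable cases ≈ PN × (exposed cases) = 0.80142 × 1039 ≈ 832.67.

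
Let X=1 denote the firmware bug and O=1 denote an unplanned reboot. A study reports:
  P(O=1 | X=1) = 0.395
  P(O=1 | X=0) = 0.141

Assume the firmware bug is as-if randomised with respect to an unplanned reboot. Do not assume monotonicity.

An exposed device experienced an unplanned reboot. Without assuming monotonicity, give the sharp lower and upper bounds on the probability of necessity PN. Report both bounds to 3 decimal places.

0.643 ≤ PN ≤ 1.000

Let p₁ = 0.395, p₀ = 0.141.
Under exogeneity alone the bounds on PN are max{0,(p₁−p₀)/p₁} ≤ PN ≤ min{1,(1−p₀)/p₁}.
  lower = (p₁ − p₀)/p₁ = 0.254 / 0.395 ≈ 0.6430
  upper = min{1, (1 − p₀)/p₁} = 0.859 / 0.395 ≈ 2.1747 → capped at 1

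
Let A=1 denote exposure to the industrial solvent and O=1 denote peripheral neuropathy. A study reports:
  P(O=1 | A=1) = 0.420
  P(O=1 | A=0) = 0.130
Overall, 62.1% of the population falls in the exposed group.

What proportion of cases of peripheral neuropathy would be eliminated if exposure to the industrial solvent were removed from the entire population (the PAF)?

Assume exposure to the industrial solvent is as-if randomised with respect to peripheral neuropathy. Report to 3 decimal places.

PAF ≈ 0.581

Let p₁ = 0.42, p₀ = 0.13.
Overall risk P(Y=1) = π·p₁ + (1−π)·p₀ = 0.621×0.42 + 0.379×0.13 = 0.31009.
Under exogeneity, PAF = [P(Y=1) − p₀] / P(Y=1).
PAF = (0.31009 − 0.13) / 0.31009 ≈ 0.5808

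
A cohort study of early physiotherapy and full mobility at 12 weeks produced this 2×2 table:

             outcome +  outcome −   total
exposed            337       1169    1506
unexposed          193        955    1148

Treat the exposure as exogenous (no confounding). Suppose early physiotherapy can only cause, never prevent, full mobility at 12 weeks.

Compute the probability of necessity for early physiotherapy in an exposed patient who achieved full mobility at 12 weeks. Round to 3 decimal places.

p₁ = P(outcome | exposed) = 337/1506 = 0.22377
p₀ = P(outcome | unexposed) = 193/1148 = 0.16812
Under exogeneity and monotonicity, PN = (p₁ − p₀)/p₁.
PN = (0.22377 − 0.16812) / 0.22377 ≈ 0.2487

PN ≈ 0.249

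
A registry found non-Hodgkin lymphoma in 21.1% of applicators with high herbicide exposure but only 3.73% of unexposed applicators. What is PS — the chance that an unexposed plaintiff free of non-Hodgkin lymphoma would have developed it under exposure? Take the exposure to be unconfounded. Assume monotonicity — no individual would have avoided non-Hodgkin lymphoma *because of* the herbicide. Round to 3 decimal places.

PS ≈ 0.180

p₁ = 0.211, p₀ = 0.0373.
Under exogeneity and monotonicity, PS = (p₁ − p₀) / (1 − p₀).
PS = (0.211 − 0.0373) / (1 − 0.0373) = 0.1737 / 0.9627 ≈ 0.1804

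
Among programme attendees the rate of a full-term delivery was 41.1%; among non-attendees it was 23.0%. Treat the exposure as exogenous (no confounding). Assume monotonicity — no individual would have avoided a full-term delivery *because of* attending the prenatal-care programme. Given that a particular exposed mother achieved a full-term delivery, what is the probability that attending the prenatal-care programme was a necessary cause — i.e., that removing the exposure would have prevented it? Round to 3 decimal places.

p₁ = 0.411, p₀ = 0.23.
Under exogeneity and monotonicity, PN = (p₁ − p₀) / p₁.
PN = (0.411 − 0.23) / 0.411 = 0.181 / 0.411 ≈ 0.4404

PN ≈ 0.440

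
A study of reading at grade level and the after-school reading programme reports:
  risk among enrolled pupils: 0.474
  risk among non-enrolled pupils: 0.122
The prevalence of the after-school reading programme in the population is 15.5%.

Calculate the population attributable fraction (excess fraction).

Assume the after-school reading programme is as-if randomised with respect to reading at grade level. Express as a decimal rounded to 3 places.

Let p₁ = 0.474, p₀ = 0.122.
Overall risk P(Y=1) = π·p₁ + (1−π)·p₀ = 0.155×0.474 + 0.845×0.122 = 0.17656.
Under exogeneity, PAF = [P(Y=1) − p₀] / P(Y=1).
PAF = (0.17656 − 0.122) / 0.17656 ≈ 0.3090

PAF ≈ 0.309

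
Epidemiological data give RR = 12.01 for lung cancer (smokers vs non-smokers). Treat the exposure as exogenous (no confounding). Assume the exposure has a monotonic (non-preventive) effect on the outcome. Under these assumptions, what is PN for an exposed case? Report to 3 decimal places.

Under exogeneity and monotonicity, PN = (RR − 1) / RR = 1 − 1/RR.
PN = (12.01 − 1) / 12.01 = 11.01 / 12.01 ≈ 0.9167

PN ≈ 0.917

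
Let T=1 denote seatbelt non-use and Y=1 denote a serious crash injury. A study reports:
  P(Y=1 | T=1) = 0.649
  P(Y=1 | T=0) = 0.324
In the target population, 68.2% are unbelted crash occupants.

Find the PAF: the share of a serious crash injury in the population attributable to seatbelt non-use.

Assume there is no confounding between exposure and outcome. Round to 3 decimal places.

PAF ≈ 0.406

Let p₁ = 0.649, p₀ = 0.324.
Overall risk P(Y=1) = π·p₁ + (1−π)·p₀ = 0.682×0.649 + 0.318×0.324 = 0.54565.
Under exogeneity, PAF = [P(Y=1) − p₀] / P(Y=1).
PAF = (0.54565 − 0.324) / 0.54565 ≈ 0.4062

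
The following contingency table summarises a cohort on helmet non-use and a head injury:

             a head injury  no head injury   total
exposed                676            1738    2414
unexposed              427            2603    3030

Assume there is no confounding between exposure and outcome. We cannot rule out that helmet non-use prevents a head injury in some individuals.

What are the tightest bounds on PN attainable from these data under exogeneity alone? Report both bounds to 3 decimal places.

0.497 ≤ PN ≤ 1.000

p₁ = P(outcome | exposed) = 676/2414 = 0.28003
p₀ = P(outcome | unexposed) = 427/3030 = 0.14092
Under exogeneity alone the bounds on PN are max{0,(p₁−p₀)/p₁} ≤ PN ≤ min{1,(1−p₀)/p₁}.
  lower = (p₁ − p₀)/p₁ = 0.13911 / 0.28003 ≈ 0.4968
  upper = min{1, (1 − p₀)/p₁} = 0.85908 / 0.28003 ≈ 3.0678 → capped at 1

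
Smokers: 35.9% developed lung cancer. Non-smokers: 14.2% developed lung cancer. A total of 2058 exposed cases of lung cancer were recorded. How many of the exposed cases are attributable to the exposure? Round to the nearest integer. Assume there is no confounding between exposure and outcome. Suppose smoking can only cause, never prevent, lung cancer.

p₁ = 0.359, p₀ = 0.142.
PN = (p₁ − p₀)/p₁ = (0.359 − 0.142) / 0.359 ≈ 0.60446.
Attributable cases ≈ PN × (exposed cases) = 0.60446 × 2058 ≈ 1243.97.

about 1244 cases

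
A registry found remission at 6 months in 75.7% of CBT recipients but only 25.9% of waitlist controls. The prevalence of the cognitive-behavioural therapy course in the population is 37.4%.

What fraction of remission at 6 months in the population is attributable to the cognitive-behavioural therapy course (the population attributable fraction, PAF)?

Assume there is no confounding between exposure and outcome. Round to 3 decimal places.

p₁ = 0.757, p₀ = 0.259.
Overall risk P(Y=1) = π·p₁ + (1−π)·p₀ = 0.374×0.757 + 0.626×0.259 = 0.44525.
Under exogeneity, PAF = [P(Y=1) − p₀] / P(Y=1).
PAF = (0.44525 − 0.259) / 0.44525 ≈ 0.4183

PAF ≈ 0.418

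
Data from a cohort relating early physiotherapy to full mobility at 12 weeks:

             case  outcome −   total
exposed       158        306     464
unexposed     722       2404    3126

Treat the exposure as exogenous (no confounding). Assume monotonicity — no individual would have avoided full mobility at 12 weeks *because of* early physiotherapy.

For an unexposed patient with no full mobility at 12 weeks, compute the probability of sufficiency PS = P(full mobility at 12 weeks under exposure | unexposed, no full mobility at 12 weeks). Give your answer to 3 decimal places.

PS ≈ 0.142

p₁ = P(outcome | exposed) = 158/464 = 0.34052
p₀ = P(outcome | unexposed) = 722/3126 = 0.23097
Under exogeneity and monotonicity, PS = (p₁ − p₀) / (1 − p₀).
PS = (0.34052 − 0.23097) / (1 − 0.23097) = 0.10955 / 0.76903 ≈ 0.1425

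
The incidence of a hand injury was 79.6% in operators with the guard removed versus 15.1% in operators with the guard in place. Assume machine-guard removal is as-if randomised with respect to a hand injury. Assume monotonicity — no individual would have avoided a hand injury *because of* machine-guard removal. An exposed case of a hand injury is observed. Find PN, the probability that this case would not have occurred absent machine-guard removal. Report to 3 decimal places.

PN ≈ 0.810

p₁ = 0.796, p₀ = 0.151.
Under exogeneity and monotonicity, PN = (p₁ − p₀) / p₁.
PN = (0.796 − 0.151) / 0.796 = 0.645 / 0.796 ≈ 0.8103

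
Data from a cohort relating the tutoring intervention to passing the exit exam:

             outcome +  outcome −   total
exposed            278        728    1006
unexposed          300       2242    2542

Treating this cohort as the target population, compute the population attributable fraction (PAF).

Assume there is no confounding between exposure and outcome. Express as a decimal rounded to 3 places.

p₁ = P(outcome | exposed) = 278/1006 = 0.27634
p₀ = P(outcome | unexposed) = 300/2542 = 0.11802
Exposure prevalence π = 1006/3548 = 0.28354; overall risk P(Y=1) = 0.16291.
Under exogeneity, PAF = [P(Y=1) − p₀]/P(Y=1).
PAF = (0.16291 − 0.11802) / 0.16291 ≈ 0.2756

PAF ≈ 0.276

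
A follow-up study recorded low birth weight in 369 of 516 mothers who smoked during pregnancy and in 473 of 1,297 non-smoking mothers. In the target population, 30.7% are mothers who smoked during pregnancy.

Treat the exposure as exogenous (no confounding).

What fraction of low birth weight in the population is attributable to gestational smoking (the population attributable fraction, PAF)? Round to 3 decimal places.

p₁ = P(outcome | exposed) = 369/516 = 0.71512
p₀ = P(outcome | unexposed) = 473/1297 = 0.36469
Overall risk P(Y=1) = π·p₁ + (1−π)·p₀ = 0.307×0.71512 + 0.693×0.36469 = 0.47227.
Under exogeneity, PAF = [P(Y=1) − p₀] / P(Y=1).
PAF = (0.47227 − 0.36469) / 0.47227 ≈ 0.2278

PAF ≈ 0.228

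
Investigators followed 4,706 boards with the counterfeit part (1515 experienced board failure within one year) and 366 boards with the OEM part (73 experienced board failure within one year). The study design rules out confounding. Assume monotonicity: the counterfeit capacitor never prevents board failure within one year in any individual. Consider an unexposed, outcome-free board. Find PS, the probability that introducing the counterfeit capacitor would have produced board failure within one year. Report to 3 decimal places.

p₁ = P(outcome | exposed) = 1515/4706 = 0.32193
p₀ = P(outcome | unexposed) = 73/366 = 0.19945
Under exogeneity and monotonicity, PS = (p₁ − p₀) / (1 − p₀).
PS = (0.32193 − 0.19945) / (1 − 0.19945) = 0.12248 / 0.80055 ≈ 0.1530

PS ≈ 0.153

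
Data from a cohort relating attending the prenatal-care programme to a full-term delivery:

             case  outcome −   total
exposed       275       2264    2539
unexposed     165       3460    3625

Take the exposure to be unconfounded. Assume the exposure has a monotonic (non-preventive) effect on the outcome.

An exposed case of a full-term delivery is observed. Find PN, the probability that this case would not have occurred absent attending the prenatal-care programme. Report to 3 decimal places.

PN ≈ 0.580

p₁ = P(outcome | exposed) = 275/2539 = 0.10831
p₀ = P(outcome | unexposed) = 165/3625 = 0.045517
Under exogeneity and monotonicity, PN = (p₁ − p₀)/p₁.
PN = (0.10831 − 0.045517) / 0.10831 ≈ 0.5798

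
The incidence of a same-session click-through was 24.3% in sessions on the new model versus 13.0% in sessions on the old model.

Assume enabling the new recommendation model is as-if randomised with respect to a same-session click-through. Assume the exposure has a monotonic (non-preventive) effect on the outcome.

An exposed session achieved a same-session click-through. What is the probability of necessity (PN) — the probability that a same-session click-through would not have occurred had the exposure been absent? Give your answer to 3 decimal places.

p₁ = 0.243, p₀ = 0.13.
Under exogeneity and monotonicity, PN = (p₁ − p₀) / p₁.
PN = (0.243 − 0.13) / 0.243 = 0.113 / 0.243 ≈ 0.4650

PN ≈ 0.465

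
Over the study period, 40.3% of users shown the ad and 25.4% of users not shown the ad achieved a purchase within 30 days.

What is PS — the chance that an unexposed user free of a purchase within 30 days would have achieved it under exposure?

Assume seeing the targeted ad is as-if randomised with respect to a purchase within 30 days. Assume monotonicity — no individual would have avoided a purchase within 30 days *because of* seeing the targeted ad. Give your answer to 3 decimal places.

p₁ = 0.403, p₀ = 0.254.
Under exogeneity and monotonicity, PS = (p₁ − p₀) / (1 − p₀).
PS = (0.403 − 0.254) / (1 − 0.254) = 0.149 / 0.746 ≈ 0.1997

PS ≈ 0.200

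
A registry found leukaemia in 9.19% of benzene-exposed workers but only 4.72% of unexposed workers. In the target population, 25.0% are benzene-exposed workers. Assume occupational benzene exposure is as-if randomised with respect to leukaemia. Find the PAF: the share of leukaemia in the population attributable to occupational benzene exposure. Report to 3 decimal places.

p₁ = 0.0919, p₀ = 0.0472.
Overall risk P(Y=1) = π·p₁ + (1−π)·p₀ = 0.25×0.0919 + 0.75×0.0472 = 0.058375.
Under exogeneity, PAF = [P(Y=1) − p₀] / P(Y=1).
PAF = (0.058375 − 0.0472) / 0.058375 ≈ 0.1914

PAF ≈ 0.191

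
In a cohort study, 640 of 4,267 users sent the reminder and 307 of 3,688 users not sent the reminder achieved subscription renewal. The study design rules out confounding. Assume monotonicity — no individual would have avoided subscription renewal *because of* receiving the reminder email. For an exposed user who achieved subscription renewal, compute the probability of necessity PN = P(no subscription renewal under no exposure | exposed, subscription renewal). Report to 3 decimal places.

p₁ = P(outcome | exposed) = 640/4267 = 0.14999
p₀ = P(outcome | unexposed) = 307/3688 = 0.083243
Under exogeneity and monotonicity, PN = (p₁ − p₀) / p₁.
PN = (0.14999 − 0.083243) / 0.14999 = 0.066745 / 0.14999 ≈ 0.4450

PN ≈ 0.445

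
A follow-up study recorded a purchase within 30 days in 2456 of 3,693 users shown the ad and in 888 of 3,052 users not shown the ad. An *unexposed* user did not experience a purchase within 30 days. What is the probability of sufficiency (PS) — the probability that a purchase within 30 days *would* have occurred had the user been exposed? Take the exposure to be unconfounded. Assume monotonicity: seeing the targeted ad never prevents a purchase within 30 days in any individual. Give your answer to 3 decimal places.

p₁ = P(outcome | exposed) = 2456/3693 = 0.66504
p₀ = P(outcome | unexposed) = 888/3052 = 0.29096
Under exogeneity and monotonicity, PS = (p₁ − p₀) / (1 − p₀).
PS = (0.66504 − 0.29096) / (1 − 0.29096) = 0.37409 / 0.70904 ≈ 0.5276

PS ≈ 0.528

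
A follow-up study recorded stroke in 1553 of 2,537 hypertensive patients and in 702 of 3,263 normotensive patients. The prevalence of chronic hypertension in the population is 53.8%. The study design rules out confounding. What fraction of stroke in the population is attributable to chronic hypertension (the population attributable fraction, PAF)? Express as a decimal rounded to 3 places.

PAF ≈ 0.498

p₁ = P(outcome | exposed) = 1553/2537 = 0.61214
p₀ = P(outcome | unexposed) = 702/3263 = 0.21514
Overall risk P(Y=1) = π·p₁ + (1−π)·p₀ = 0.538×0.61214 + 0.462×0.21514 = 0.42873.
Under exogeneity, PAF = [P(Y=1) − p₀] / P(Y=1).
PAF = (0.42873 − 0.21514) / 0.42873 ≈ 0.4982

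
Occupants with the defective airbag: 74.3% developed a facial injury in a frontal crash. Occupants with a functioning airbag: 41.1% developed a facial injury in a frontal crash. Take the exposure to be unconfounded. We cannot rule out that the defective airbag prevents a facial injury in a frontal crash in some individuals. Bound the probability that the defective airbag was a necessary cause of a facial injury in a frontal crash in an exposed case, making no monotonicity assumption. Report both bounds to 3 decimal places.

p₁ = 0.743, p₀ = 0.411.
Under exogeneity alone the bounds on PN are max{0,(p₁−p₀)/p₁} ≤ PN ≤ min{1,(1−p₀)/p₁}.
  lower = (p₁ − p₀)/p₁ = 0.332 / 0.743 ≈ 0.4468
  upper = min{1, (1 − p₀)/p₁} = 0.589 / 0.743 ≈ 0.7927

0.447 ≤ PN ≤ 0.793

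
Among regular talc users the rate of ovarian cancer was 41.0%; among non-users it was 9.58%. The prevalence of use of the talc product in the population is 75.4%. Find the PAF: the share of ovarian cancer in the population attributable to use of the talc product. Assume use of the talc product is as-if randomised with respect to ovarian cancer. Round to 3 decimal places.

PAF ≈ 0.712

p₁ = 0.41, p₀ = 0.0958.
Overall risk P(Y=1) = π·p₁ + (1−π)·p₀ = 0.754×0.41 + 0.246×0.0958 = 0.33271.
Under exogeneity, PAF = [P(Y=1) − p₀] / P(Y=1).
PAF = (0.33271 − 0.0958) / 0.33271 ≈ 0.7121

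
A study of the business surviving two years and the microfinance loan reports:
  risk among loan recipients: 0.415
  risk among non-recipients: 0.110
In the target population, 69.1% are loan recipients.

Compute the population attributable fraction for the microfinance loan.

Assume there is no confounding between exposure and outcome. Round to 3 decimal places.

Let p₁ = 0.415, p₀ = 0.11.
Overall risk P(Y=1) = π·p₁ + (1−π)·p₀ = 0.691×0.415 + 0.309×0.11 = 0.32076.
Under exogeneity, PAF = [P(Y=1) − p₀] / P(Y=1).
PAF = (0.32076 − 0.11) / 0.32076 ≈ 0.6571

PAF ≈ 0.657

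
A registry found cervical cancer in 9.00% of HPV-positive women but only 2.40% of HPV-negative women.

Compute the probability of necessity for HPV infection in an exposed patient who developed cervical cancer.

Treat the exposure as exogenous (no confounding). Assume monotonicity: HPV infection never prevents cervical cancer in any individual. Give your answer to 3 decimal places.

PN ≈ 0.733

p₁ = 0.09, p₀ = 0.024.
Under exogeneity and monotonicity, PN = (p₁ − p₀) / p₁.
PN = (0.09 − 0.024) / 0.09 = 0.066 / 0.09 ≈ 0.7333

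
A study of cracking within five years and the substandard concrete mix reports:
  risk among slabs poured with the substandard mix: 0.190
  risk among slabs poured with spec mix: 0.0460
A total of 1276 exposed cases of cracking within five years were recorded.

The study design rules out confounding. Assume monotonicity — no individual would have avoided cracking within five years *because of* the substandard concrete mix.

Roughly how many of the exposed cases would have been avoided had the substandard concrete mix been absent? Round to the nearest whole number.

about 967 cases

Let p₁ = 0.19, p₀ = 0.046.
PN = (p₁ − p₀)/p₁ = (0.19 − 0.046) / 0.19 ≈ 0.75789.
Attributable cases ≈ PN × (exposed cases) = 0.75789 × 1276 ≈ 967.07.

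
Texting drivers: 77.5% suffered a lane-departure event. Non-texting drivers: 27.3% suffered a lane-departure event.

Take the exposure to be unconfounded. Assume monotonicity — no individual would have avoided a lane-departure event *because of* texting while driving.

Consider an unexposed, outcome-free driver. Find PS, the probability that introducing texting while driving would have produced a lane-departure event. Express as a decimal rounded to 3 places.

PS ≈ 0.691

p₁ = 0.775, p₀ = 0.273.
Under exogeneity and monotonicity, PS = (p₁ − p₀) / (1 − p₀).
PS = (0.775 − 0.273) / (1 − 0.273) = 0.502 / 0.727 ≈ 0.6905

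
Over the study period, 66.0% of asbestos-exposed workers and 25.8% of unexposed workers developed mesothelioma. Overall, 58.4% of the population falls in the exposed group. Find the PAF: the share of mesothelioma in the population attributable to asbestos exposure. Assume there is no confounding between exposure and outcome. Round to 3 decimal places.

PAF ≈ 0.476

p₁ = 0.66, p₀ = 0.258.
Overall risk P(Y=1) = π·p₁ + (1−π)·p₀ = 0.584×0.66 + 0.416×0.258 = 0.49277.
Under exogeneity, PAF = [P(Y=1) − p₀] / P(Y=1).
PAF = (0.49277 − 0.258) / 0.49277 ≈ 0.4764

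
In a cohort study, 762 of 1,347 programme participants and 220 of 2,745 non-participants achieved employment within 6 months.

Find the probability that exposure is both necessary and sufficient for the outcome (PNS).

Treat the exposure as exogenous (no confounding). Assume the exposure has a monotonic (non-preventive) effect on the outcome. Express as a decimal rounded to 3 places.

p₁ = P(outcome | exposed) = 762/1347 = 0.5657
p₀ = P(outcome | unexposed) = 220/2745 = 0.080146
Under exogeneity and monotonicity, PNS = p₁ − p₀.
PNS = 0.5657 − 0.080146 = 0.48556

PNS ≈ 0.486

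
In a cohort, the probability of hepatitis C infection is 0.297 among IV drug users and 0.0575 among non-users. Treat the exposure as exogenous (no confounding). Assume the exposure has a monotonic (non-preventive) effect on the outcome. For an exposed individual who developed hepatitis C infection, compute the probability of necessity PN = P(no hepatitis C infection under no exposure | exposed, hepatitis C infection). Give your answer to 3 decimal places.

PN ≈ 0.806

Let p₁ = 0.297, p₀ = 0.0575.
Under exogeneity and monotonicity, PN = (p₁ − p₀) / p₁.
PN = (0.297 − 0.0575) / 0.297 = 0.2395 / 0.297 ≈ 0.8064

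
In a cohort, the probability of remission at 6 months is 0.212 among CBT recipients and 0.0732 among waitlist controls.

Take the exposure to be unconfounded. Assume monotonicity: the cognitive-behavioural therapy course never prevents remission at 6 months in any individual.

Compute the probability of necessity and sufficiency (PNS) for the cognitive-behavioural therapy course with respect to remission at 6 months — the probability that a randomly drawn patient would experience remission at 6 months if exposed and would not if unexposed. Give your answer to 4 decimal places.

PNS ≈ 0.1388

Let p₁ = 0.212, p₀ = 0.0732.
Under exogeneity and monotonicity, PNS = p₁ − p₀.
PNS = 0.212 − 0.0732 = 0.1388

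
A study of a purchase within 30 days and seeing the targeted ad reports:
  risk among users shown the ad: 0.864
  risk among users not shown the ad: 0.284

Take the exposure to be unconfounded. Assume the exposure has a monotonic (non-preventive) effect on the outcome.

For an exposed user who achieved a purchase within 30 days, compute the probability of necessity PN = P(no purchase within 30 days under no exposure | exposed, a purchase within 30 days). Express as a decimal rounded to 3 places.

PN ≈ 0.671

Let p₁ = 0.864, p₀ = 0.284.
Under exogeneity and monotonicity, PN = (p₁ − p₀) / p₁.
PN = (0.864 − 0.284) / 0.864 = 0.58 / 0.864 ≈ 0.6713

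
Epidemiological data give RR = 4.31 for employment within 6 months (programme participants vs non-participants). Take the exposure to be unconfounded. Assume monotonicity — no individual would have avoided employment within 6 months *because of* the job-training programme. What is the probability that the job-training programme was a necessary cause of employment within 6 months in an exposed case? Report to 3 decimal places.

Under exogeneity and monotonicity, PN = (RR − 1) / RR = 1 − 1/RR.
PN = (4.31 − 1) / 4.31 = 3.31 / 4.31 ≈ 0.7680

PN ≈ 0.768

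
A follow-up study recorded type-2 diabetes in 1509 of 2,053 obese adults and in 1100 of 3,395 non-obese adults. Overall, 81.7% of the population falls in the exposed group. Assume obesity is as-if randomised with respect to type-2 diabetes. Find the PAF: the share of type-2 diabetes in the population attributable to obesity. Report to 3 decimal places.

PAF ≈ 0.509

p₁ = P(outcome | exposed) = 1509/2053 = 0.73502
p₀ = P(outcome | unexposed) = 1100/3395 = 0.32401
Overall risk P(Y=1) = π·p₁ + (1−π)·p₀ = 0.817×0.73502 + 0.183×0.32401 = 0.65981.
Under exogeneity, PAF = [P(Y=1) − p₀] / P(Y=1).
PAF = (0.65981 − 0.32401) / 0.65981 ≈ 0.5089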